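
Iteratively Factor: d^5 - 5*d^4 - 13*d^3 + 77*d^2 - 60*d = (d + 4)*(d^4 - 9*d^3 + 23*d^2 - 15*d) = (d - 1)*(d + 4)*(d^3 - 8*d^2 + 15*d) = (d - 3)*(d - 1)*(d + 4)*(d^2 - 5*d) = d*(d - 3)*(d - 1)*(d + 4)*(d - 5)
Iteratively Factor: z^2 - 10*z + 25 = (z - 5)*(z - 5)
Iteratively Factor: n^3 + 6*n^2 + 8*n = (n + 4)*(n^2 + 2*n) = (n + 2)*(n + 4)*(n)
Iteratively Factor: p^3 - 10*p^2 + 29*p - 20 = (p - 1)*(p^2 - 9*p + 20) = (p - 4)*(p - 1)*(p - 5)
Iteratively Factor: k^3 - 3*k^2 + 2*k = (k)*(k^2 - 3*k + 2) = k*(k - 1)*(k - 2)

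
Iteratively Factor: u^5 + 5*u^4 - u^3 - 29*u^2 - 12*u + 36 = (u - 2)*(u^4 + 7*u^3 + 13*u^2 - 3*u - 18) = (u - 2)*(u - 1)*(u^3 + 8*u^2 + 21*u + 18) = (u - 2)*(u - 1)*(u + 2)*(u^2 + 6*u + 9) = (u - 2)*(u - 1)*(u + 2)*(u + 3)*(u + 3)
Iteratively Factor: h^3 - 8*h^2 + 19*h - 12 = (h - 4)*(h^2 - 4*h + 3) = (h - 4)*(h - 1)*(h - 3)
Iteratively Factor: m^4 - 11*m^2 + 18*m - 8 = (m + 4)*(m^3 - 4*m^2 + 5*m - 2) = (m - 1)*(m + 4)*(m^2 - 3*m + 2) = (m - 1)^2*(m + 4)*(m - 2)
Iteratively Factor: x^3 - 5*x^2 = (x)*(x^2 - 5*x) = x*(x - 5)*(x)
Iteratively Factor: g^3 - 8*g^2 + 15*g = (g - 3)*(g^2 - 5*g) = g*(g - 3)*(g - 5)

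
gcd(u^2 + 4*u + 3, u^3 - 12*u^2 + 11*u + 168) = u + 3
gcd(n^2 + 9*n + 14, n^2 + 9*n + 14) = n^2 + 9*n + 14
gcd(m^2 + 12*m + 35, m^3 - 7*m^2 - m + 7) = 1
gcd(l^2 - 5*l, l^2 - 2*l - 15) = l - 5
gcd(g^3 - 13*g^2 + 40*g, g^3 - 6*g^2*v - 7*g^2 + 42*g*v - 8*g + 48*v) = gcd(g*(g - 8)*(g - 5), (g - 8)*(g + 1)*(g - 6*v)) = g - 8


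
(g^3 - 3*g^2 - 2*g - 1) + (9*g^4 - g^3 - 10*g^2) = 9*g^4 - 13*g^2 - 2*g - 1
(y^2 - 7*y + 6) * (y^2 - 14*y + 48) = y^4 - 21*y^3 + 152*y^2 - 420*y + 288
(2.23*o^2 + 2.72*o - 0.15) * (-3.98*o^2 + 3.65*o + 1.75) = -8.8754*o^4 - 2.6861*o^3 + 14.4275*o^2 + 4.2125*o - 0.2625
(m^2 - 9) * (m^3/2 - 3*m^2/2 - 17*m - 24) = m^5/2 - 3*m^4/2 - 43*m^3/2 - 21*m^2/2 + 153*m + 216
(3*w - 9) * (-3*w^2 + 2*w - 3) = -9*w^3 + 33*w^2 - 27*w + 27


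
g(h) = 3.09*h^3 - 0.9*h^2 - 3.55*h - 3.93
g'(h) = 9.27*h^2 - 1.8*h - 3.55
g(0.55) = -5.64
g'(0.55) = -1.74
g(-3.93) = -191.44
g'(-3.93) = 146.70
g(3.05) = 64.54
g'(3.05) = 77.19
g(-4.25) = -242.30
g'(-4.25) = 171.54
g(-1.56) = -12.31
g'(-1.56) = 21.82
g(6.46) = 768.60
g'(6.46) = 371.67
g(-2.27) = -36.65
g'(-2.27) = 48.30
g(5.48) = 458.10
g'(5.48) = 264.97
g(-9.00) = -2297.49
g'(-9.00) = 763.52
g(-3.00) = -84.81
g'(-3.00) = 85.28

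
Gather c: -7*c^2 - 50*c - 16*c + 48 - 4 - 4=-7*c^2 - 66*c + 40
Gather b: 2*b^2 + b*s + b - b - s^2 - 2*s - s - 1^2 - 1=2*b^2 + b*s - s^2 - 3*s - 2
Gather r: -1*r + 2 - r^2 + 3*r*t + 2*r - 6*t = -r^2 + r*(3*t + 1) - 6*t + 2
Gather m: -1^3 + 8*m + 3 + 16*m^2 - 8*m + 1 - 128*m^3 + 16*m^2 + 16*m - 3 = -128*m^3 + 32*m^2 + 16*m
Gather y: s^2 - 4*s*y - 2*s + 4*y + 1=s^2 - 2*s + y*(4 - 4*s) + 1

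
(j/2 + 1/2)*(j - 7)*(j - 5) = j^3/2 - 11*j^2/2 + 23*j/2 + 35/2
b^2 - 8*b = b*(b - 8)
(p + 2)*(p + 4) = p^2 + 6*p + 8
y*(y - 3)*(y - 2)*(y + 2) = y^4 - 3*y^3 - 4*y^2 + 12*y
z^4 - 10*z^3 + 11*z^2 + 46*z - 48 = (z - 8)*(z - 3)*(z - 1)*(z + 2)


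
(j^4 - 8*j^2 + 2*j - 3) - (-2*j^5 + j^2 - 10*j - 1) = 2*j^5 + j^4 - 9*j^2 + 12*j - 2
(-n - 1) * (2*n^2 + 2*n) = -2*n^3 - 4*n^2 - 2*n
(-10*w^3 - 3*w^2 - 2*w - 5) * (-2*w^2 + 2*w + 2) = 20*w^5 - 14*w^4 - 22*w^3 - 14*w - 10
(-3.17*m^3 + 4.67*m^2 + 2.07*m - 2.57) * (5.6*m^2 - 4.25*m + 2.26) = -17.752*m^5 + 39.6245*m^4 - 15.4197*m^3 - 12.6353*m^2 + 15.6007*m - 5.8082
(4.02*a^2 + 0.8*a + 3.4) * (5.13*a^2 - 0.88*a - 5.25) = 20.6226*a^4 + 0.5664*a^3 - 4.367*a^2 - 7.192*a - 17.85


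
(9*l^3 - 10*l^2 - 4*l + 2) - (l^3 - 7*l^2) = 8*l^3 - 3*l^2 - 4*l + 2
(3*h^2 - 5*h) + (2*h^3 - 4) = 2*h^3 + 3*h^2 - 5*h - 4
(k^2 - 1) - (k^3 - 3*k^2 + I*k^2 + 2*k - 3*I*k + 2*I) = -k^3 + 4*k^2 - I*k^2 - 2*k + 3*I*k - 1 - 2*I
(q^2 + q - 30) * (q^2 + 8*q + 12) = q^4 + 9*q^3 - 10*q^2 - 228*q - 360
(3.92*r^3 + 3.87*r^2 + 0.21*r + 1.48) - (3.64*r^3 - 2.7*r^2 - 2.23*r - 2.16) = 0.28*r^3 + 6.57*r^2 + 2.44*r + 3.64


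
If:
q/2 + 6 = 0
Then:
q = -12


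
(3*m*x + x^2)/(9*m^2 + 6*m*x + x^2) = x/(3*m + x)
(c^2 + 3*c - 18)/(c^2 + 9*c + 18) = (c - 3)/(c + 3)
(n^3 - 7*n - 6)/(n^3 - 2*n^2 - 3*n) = (n + 2)/n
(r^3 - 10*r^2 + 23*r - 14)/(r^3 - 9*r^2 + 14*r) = (r - 1)/r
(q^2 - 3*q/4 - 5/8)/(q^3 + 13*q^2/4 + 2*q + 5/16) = 2*(4*q - 5)/(8*q^2 + 22*q + 5)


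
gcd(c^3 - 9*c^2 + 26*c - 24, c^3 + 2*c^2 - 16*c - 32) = c - 4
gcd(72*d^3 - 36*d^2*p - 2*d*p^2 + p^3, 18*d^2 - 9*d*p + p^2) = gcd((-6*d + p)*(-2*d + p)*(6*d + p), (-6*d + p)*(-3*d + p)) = -6*d + p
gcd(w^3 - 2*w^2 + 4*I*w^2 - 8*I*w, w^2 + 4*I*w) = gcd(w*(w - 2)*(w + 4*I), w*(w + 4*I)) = w^2 + 4*I*w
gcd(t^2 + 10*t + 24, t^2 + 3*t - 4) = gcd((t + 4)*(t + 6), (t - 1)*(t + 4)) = t + 4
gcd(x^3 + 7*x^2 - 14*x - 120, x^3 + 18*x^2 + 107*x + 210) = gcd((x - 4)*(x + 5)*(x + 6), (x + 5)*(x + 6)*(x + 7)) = x^2 + 11*x + 30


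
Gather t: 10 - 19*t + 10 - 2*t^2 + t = -2*t^2 - 18*t + 20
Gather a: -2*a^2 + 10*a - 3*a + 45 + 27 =-2*a^2 + 7*a + 72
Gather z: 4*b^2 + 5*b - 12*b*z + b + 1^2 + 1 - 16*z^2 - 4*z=4*b^2 + 6*b - 16*z^2 + z*(-12*b - 4) + 2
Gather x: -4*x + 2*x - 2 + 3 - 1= -2*x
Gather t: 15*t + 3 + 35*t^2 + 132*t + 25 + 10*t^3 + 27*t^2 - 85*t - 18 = 10*t^3 + 62*t^2 + 62*t + 10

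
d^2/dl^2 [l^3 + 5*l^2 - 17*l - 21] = 6*l + 10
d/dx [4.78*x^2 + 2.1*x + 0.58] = 9.56*x + 2.1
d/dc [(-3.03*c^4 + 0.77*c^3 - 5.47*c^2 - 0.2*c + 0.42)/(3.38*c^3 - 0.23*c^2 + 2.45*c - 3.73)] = (-10.2414*c^6 + 1.3938*c^5 - 3.959*c^4 + 50.3326*c^3 - 26.3226*c^2 + 40.9994*c - 0.283)/(11.4244*c^6 - 1.5548*c^5 + 16.6149*c^4 - 26.3418*c^3 + 7.7183*c^2 - 18.277*c + 13.9129)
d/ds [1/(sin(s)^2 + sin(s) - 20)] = -(2*sin(s) + 1)*cos(s)/(sin(s)^2 + sin(s) - 20)^2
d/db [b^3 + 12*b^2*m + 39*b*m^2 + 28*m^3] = 3*b^2 + 24*b*m + 39*m^2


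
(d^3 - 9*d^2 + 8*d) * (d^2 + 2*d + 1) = d^5 - 7*d^4 - 9*d^3 + 7*d^2 + 8*d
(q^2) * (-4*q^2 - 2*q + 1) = -4*q^4 - 2*q^3 + q^2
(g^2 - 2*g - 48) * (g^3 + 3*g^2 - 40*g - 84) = g^5 + g^4 - 94*g^3 - 148*g^2 + 2088*g + 4032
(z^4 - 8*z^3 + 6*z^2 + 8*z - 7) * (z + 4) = z^5 - 4*z^4 - 26*z^3 + 32*z^2 + 25*z - 28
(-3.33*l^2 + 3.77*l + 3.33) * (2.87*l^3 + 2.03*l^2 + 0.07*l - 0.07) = -9.5571*l^5 + 4.06*l^4 + 16.9771*l^3 + 7.2569*l^2 - 0.0308*l - 0.2331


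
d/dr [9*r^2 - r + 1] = 18*r - 1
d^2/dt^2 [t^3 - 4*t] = 6*t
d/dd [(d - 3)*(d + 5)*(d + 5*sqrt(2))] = 3*d^2 + 4*d + 10*sqrt(2)*d - 15 + 10*sqrt(2)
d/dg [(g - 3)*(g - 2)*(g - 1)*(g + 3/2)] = 4*g^3 - 27*g^2/2 + 4*g + 21/2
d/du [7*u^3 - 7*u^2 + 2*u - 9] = 21*u^2 - 14*u + 2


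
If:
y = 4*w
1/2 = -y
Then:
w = -1/8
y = -1/2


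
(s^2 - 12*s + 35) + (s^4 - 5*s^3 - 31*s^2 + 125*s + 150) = s^4 - 5*s^3 - 30*s^2 + 113*s + 185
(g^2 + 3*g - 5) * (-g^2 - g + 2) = -g^4 - 4*g^3 + 4*g^2 + 11*g - 10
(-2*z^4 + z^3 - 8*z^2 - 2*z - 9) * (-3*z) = 6*z^5 - 3*z^4 + 24*z^3 + 6*z^2 + 27*z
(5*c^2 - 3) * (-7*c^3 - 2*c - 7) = -35*c^5 + 11*c^3 - 35*c^2 + 6*c + 21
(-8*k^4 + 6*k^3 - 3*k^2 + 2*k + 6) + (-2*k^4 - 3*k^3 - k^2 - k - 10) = -10*k^4 + 3*k^3 - 4*k^2 + k - 4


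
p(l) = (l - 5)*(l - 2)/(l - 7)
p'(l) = (l - 5)/(l - 7) + (l - 2)/(l - 7) - (l - 5)*(l - 2)/(l - 7)^2 = (l^2 - 14*l + 39)/(l^2 - 14*l + 49)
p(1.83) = -0.10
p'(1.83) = 0.63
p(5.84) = -2.78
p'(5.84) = -6.43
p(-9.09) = -9.71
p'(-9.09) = 0.96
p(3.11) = 0.54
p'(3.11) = 0.34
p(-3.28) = -4.25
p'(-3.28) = 0.91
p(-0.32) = -1.69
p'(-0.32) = 0.81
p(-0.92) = -2.18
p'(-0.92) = 0.84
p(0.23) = -1.25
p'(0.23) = 0.78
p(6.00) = -4.00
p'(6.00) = -9.00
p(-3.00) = -4.00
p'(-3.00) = 0.90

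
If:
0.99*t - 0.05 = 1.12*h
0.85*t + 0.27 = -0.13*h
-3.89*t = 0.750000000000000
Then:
No Solution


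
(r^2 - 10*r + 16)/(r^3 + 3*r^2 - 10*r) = (r - 8)/(r*(r + 5))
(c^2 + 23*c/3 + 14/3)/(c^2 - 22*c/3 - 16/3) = (c + 7)/(c - 8)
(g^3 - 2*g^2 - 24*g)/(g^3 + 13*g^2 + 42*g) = (g^2 - 2*g - 24)/(g^2 + 13*g + 42)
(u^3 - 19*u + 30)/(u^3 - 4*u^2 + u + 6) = (u + 5)/(u + 1)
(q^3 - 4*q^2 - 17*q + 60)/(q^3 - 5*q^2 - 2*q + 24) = (q^2 - q - 20)/(q^2 - 2*q - 8)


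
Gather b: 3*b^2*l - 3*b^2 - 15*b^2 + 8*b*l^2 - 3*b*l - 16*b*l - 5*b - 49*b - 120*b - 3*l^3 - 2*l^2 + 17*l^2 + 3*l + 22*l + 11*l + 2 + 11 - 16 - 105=b^2*(3*l - 18) + b*(8*l^2 - 19*l - 174) - 3*l^3 + 15*l^2 + 36*l - 108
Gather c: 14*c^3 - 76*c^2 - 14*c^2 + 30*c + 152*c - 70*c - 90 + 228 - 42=14*c^3 - 90*c^2 + 112*c + 96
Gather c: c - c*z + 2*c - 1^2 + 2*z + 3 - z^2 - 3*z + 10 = c*(3 - z) - z^2 - z + 12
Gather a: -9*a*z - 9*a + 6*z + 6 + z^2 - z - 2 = a*(-9*z - 9) + z^2 + 5*z + 4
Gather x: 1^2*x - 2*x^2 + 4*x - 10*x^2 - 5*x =-12*x^2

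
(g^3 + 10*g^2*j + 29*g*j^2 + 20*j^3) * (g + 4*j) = g^4 + 14*g^3*j + 69*g^2*j^2 + 136*g*j^3 + 80*j^4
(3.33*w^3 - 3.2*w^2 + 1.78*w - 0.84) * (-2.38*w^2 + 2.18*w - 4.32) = -7.9254*w^5 + 14.8754*w^4 - 25.598*w^3 + 19.7036*w^2 - 9.5208*w + 3.6288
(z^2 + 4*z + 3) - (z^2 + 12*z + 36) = -8*z - 33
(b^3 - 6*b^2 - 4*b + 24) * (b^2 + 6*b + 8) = b^5 - 32*b^3 - 48*b^2 + 112*b + 192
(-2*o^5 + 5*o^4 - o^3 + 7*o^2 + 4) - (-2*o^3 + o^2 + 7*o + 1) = -2*o^5 + 5*o^4 + o^3 + 6*o^2 - 7*o + 3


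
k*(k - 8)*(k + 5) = k^3 - 3*k^2 - 40*k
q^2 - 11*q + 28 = (q - 7)*(q - 4)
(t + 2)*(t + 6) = t^2 + 8*t + 12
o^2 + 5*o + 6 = (o + 2)*(o + 3)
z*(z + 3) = z^2 + 3*z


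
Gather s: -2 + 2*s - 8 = 2*s - 10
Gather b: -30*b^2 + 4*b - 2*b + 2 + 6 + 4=-30*b^2 + 2*b + 12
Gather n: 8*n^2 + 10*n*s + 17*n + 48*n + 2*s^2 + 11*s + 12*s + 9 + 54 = 8*n^2 + n*(10*s + 65) + 2*s^2 + 23*s + 63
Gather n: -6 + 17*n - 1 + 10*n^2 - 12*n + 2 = 10*n^2 + 5*n - 5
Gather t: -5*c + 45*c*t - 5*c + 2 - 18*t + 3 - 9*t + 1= -10*c + t*(45*c - 27) + 6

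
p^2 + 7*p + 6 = (p + 1)*(p + 6)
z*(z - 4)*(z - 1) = z^3 - 5*z^2 + 4*z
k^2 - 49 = (k - 7)*(k + 7)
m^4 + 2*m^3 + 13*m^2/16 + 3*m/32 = m*(m + 1/4)^2*(m + 3/2)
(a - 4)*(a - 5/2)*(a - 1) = a^3 - 15*a^2/2 + 33*a/2 - 10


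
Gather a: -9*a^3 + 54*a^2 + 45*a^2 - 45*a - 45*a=-9*a^3 + 99*a^2 - 90*a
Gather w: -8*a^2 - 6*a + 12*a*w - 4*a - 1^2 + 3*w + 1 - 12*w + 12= -8*a^2 - 10*a + w*(12*a - 9) + 12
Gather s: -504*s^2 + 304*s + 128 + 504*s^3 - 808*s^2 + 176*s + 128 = 504*s^3 - 1312*s^2 + 480*s + 256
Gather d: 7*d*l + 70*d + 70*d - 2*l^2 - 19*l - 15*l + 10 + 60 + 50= d*(7*l + 140) - 2*l^2 - 34*l + 120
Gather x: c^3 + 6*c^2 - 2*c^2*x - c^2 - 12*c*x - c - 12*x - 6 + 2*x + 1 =c^3 + 5*c^2 - c + x*(-2*c^2 - 12*c - 10) - 5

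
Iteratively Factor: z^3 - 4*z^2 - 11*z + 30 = (z - 5)*(z^2 + z - 6) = (z - 5)*(z - 2)*(z + 3)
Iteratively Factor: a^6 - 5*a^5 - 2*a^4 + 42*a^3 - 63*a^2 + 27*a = (a - 1)*(a^5 - 4*a^4 - 6*a^3 + 36*a^2 - 27*a) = (a - 3)*(a - 1)*(a^4 - a^3 - 9*a^2 + 9*a) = (a - 3)^2*(a - 1)*(a^3 + 2*a^2 - 3*a) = (a - 3)^2*(a - 1)^2*(a^2 + 3*a) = a*(a - 3)^2*(a - 1)^2*(a + 3)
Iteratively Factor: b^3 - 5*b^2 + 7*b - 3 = (b - 3)*(b^2 - 2*b + 1) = (b - 3)*(b - 1)*(b - 1)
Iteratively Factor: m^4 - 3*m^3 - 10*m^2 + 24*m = (m + 3)*(m^3 - 6*m^2 + 8*m) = m*(m + 3)*(m^2 - 6*m + 8) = m*(m - 4)*(m + 3)*(m - 2)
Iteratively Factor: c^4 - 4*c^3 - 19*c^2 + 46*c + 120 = (c + 3)*(c^3 - 7*c^2 + 2*c + 40) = (c + 2)*(c + 3)*(c^2 - 9*c + 20) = (c - 4)*(c + 2)*(c + 3)*(c - 5)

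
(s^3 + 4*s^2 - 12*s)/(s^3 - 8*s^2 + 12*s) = (s + 6)/(s - 6)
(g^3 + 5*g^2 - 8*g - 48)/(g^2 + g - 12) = g + 4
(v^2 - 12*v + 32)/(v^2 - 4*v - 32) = (v - 4)/(v + 4)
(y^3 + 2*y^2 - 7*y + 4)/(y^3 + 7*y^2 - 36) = (y^3 + 2*y^2 - 7*y + 4)/(y^3 + 7*y^2 - 36)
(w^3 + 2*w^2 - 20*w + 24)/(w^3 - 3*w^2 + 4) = (w + 6)/(w + 1)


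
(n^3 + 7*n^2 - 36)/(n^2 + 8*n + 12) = (n^2 + n - 6)/(n + 2)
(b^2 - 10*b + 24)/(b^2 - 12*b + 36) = (b - 4)/(b - 6)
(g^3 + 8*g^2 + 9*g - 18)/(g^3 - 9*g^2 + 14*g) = (g^3 + 8*g^2 + 9*g - 18)/(g*(g^2 - 9*g + 14))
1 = 1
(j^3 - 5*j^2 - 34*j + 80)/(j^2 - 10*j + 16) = j + 5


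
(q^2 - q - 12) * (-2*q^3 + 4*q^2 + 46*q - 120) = -2*q^5 + 6*q^4 + 66*q^3 - 214*q^2 - 432*q + 1440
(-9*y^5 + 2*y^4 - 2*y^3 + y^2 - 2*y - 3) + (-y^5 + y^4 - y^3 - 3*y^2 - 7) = -10*y^5 + 3*y^4 - 3*y^3 - 2*y^2 - 2*y - 10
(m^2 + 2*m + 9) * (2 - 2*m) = -2*m^3 - 2*m^2 - 14*m + 18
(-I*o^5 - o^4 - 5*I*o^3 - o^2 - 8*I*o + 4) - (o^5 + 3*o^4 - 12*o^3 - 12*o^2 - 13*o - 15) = -o^5 - I*o^5 - 4*o^4 + 12*o^3 - 5*I*o^3 + 11*o^2 + 13*o - 8*I*o + 19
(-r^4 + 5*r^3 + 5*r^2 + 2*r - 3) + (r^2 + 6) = -r^4 + 5*r^3 + 6*r^2 + 2*r + 3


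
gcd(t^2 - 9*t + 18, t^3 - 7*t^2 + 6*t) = t - 6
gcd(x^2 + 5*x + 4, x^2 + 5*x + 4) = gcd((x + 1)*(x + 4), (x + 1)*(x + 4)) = x^2 + 5*x + 4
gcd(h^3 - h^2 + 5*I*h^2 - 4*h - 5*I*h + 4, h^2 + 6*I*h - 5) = h + I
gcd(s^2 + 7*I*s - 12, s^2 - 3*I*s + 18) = s + 3*I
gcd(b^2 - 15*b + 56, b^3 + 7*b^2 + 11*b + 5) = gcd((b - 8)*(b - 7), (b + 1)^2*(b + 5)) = 1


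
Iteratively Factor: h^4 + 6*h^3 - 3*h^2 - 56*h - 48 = (h + 1)*(h^3 + 5*h^2 - 8*h - 48) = (h + 1)*(h + 4)*(h^2 + h - 12) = (h + 1)*(h + 4)^2*(h - 3)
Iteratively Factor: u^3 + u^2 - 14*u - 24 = (u + 2)*(u^2 - u - 12) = (u + 2)*(u + 3)*(u - 4)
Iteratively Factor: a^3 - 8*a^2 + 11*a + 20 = (a - 5)*(a^2 - 3*a - 4) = (a - 5)*(a - 4)*(a + 1)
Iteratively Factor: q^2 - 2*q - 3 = (q - 3)*(q + 1)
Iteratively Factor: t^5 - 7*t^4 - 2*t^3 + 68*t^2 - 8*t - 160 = (t - 5)*(t^4 - 2*t^3 - 12*t^2 + 8*t + 32) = (t - 5)*(t - 2)*(t^3 - 12*t - 16) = (t - 5)*(t - 2)*(t + 2)*(t^2 - 2*t - 8) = (t - 5)*(t - 2)*(t + 2)^2*(t - 4)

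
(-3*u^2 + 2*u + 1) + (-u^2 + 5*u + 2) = -4*u^2 + 7*u + 3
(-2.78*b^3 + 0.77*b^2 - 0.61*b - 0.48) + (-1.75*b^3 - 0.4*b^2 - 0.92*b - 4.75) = -4.53*b^3 + 0.37*b^2 - 1.53*b - 5.23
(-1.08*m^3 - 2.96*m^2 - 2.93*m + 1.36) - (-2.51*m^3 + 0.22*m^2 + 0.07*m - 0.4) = 1.43*m^3 - 3.18*m^2 - 3.0*m + 1.76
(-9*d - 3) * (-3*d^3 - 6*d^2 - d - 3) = 27*d^4 + 63*d^3 + 27*d^2 + 30*d + 9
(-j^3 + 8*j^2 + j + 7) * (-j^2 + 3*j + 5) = j^5 - 11*j^4 + 18*j^3 + 36*j^2 + 26*j + 35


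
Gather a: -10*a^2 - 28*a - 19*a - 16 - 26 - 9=-10*a^2 - 47*a - 51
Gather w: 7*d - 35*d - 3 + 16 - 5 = 8 - 28*d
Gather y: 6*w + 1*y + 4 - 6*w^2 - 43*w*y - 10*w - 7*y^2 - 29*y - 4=-6*w^2 - 4*w - 7*y^2 + y*(-43*w - 28)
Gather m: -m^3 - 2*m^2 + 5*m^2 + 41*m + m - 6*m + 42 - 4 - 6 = -m^3 + 3*m^2 + 36*m + 32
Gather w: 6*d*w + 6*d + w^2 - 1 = 6*d*w + 6*d + w^2 - 1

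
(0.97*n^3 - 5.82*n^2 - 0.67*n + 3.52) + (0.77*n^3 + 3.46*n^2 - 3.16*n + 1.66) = 1.74*n^3 - 2.36*n^2 - 3.83*n + 5.18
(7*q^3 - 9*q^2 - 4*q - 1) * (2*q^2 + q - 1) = 14*q^5 - 11*q^4 - 24*q^3 + 3*q^2 + 3*q + 1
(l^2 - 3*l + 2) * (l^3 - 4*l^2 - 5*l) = l^5 - 7*l^4 + 9*l^3 + 7*l^2 - 10*l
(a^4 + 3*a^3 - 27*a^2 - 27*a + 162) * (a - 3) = a^5 - 36*a^3 + 54*a^2 + 243*a - 486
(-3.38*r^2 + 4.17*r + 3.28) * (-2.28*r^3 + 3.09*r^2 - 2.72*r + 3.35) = 7.7064*r^5 - 19.9518*r^4 + 14.6005*r^3 - 12.5302*r^2 + 5.0479*r + 10.988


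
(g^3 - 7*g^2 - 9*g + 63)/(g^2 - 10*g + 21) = g + 3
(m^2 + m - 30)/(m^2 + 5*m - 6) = (m - 5)/(m - 1)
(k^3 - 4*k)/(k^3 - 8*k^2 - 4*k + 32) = k/(k - 8)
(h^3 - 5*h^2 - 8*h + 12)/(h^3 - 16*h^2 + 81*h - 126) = (h^2 + h - 2)/(h^2 - 10*h + 21)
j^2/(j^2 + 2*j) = j/(j + 2)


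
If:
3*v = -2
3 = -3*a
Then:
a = -1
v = -2/3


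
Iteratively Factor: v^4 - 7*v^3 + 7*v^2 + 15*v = (v - 3)*(v^3 - 4*v^2 - 5*v) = (v - 5)*(v - 3)*(v^2 + v) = v*(v - 5)*(v - 3)*(v + 1)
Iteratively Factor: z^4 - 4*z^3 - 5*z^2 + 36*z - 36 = (z - 2)*(z^3 - 2*z^2 - 9*z + 18) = (z - 3)*(z - 2)*(z^2 + z - 6) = (z - 3)*(z - 2)*(z + 3)*(z - 2)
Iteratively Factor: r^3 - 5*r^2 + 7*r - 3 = (r - 1)*(r^2 - 4*r + 3) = (r - 3)*(r - 1)*(r - 1)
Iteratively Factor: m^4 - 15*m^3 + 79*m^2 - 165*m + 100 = (m - 1)*(m^3 - 14*m^2 + 65*m - 100) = (m - 4)*(m - 1)*(m^2 - 10*m + 25) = (m - 5)*(m - 4)*(m - 1)*(m - 5)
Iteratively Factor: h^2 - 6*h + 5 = (h - 1)*(h - 5)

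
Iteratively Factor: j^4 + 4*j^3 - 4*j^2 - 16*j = (j)*(j^3 + 4*j^2 - 4*j - 16) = j*(j + 4)*(j^2 - 4) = j*(j + 2)*(j + 4)*(j - 2)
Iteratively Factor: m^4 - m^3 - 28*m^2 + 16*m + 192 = (m - 4)*(m^3 + 3*m^2 - 16*m - 48) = (m - 4)*(m + 3)*(m^2 - 16) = (m - 4)*(m + 3)*(m + 4)*(m - 4)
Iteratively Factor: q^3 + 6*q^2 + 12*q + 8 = (q + 2)*(q^2 + 4*q + 4) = (q + 2)^2*(q + 2)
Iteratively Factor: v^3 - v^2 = (v)*(v^2 - v) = v^2*(v - 1)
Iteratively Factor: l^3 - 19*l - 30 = (l + 3)*(l^2 - 3*l - 10) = (l - 5)*(l + 3)*(l + 2)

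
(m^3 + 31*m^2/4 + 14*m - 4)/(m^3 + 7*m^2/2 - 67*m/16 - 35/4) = 4*(4*m^2 + 15*m - 4)/(16*m^2 - 8*m - 35)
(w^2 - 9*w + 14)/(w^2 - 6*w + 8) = (w - 7)/(w - 4)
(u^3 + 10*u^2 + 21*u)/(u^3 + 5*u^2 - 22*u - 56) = u*(u + 3)/(u^2 - 2*u - 8)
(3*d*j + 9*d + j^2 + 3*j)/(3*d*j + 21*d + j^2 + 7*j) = (j + 3)/(j + 7)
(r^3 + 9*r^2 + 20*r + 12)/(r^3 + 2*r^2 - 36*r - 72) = (r + 1)/(r - 6)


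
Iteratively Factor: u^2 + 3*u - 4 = (u - 1)*(u + 4)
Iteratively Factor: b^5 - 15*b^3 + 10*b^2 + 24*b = (b - 2)*(b^4 + 2*b^3 - 11*b^2 - 12*b) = (b - 2)*(b + 4)*(b^3 - 2*b^2 - 3*b) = b*(b - 2)*(b + 4)*(b^2 - 2*b - 3) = b*(b - 2)*(b + 1)*(b + 4)*(b - 3)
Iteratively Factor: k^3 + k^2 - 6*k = (k)*(k^2 + k - 6) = k*(k + 3)*(k - 2)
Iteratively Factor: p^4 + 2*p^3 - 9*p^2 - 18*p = (p + 2)*(p^3 - 9*p) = (p + 2)*(p + 3)*(p^2 - 3*p) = (p - 3)*(p + 2)*(p + 3)*(p)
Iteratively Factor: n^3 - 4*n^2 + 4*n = (n)*(n^2 - 4*n + 4) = n*(n - 2)*(n - 2)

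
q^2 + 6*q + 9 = (q + 3)^2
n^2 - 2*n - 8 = (n - 4)*(n + 2)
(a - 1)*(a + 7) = a^2 + 6*a - 7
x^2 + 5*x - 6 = (x - 1)*(x + 6)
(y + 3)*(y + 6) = y^2 + 9*y + 18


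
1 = 1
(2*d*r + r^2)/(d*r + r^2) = (2*d + r)/(d + r)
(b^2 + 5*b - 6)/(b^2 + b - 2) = (b + 6)/(b + 2)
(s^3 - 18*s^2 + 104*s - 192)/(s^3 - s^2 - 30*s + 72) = (s^2 - 14*s + 48)/(s^2 + 3*s - 18)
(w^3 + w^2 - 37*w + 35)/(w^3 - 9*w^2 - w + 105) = (w^2 + 6*w - 7)/(w^2 - 4*w - 21)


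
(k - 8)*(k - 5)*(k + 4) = k^3 - 9*k^2 - 12*k + 160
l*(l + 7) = l^2 + 7*l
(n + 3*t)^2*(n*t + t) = n^3*t + 6*n^2*t^2 + n^2*t + 9*n*t^3 + 6*n*t^2 + 9*t^3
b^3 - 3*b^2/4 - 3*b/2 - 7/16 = (b - 7/4)*(b + 1/2)^2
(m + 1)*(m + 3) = m^2 + 4*m + 3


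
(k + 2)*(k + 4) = k^2 + 6*k + 8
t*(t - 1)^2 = t^3 - 2*t^2 + t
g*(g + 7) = g^2 + 7*g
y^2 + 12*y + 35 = (y + 5)*(y + 7)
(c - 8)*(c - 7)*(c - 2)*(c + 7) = c^4 - 10*c^3 - 33*c^2 + 490*c - 784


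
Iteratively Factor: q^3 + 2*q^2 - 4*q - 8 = (q + 2)*(q^2 - 4) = (q + 2)^2*(q - 2)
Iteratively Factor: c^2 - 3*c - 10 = (c - 5)*(c + 2)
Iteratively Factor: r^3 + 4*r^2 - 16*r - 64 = (r + 4)*(r^2 - 16) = (r + 4)^2*(r - 4)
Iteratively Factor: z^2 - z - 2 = (z + 1)*(z - 2)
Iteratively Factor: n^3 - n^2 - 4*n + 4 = (n + 2)*(n^2 - 3*n + 2) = (n - 2)*(n + 2)*(n - 1)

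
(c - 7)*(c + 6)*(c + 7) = c^3 + 6*c^2 - 49*c - 294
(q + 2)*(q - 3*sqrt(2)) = q^2 - 3*sqrt(2)*q + 2*q - 6*sqrt(2)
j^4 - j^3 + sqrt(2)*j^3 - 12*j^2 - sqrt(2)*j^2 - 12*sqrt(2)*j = j*(j - 4)*(j + 3)*(j + sqrt(2))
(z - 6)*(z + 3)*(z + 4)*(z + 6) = z^4 + 7*z^3 - 24*z^2 - 252*z - 432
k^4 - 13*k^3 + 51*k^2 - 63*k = k*(k - 7)*(k - 3)^2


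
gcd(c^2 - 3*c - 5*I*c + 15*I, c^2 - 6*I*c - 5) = c - 5*I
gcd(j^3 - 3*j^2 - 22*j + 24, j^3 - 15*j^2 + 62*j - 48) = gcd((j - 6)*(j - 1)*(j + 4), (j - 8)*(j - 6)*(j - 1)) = j^2 - 7*j + 6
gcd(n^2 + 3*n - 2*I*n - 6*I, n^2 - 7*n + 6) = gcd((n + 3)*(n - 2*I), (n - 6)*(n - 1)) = 1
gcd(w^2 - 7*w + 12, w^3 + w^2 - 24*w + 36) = w - 3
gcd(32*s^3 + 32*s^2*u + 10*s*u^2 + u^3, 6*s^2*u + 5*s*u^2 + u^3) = 2*s + u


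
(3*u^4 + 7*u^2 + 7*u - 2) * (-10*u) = -30*u^5 - 70*u^3 - 70*u^2 + 20*u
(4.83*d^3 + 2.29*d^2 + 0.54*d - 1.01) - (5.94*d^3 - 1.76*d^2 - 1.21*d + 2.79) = -1.11*d^3 + 4.05*d^2 + 1.75*d - 3.8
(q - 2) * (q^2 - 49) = q^3 - 2*q^2 - 49*q + 98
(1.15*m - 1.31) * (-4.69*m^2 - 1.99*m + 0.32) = -5.3935*m^3 + 3.8554*m^2 + 2.9749*m - 0.4192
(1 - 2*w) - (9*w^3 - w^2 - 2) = -9*w^3 + w^2 - 2*w + 3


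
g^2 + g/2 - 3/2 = (g - 1)*(g + 3/2)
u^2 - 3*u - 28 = (u - 7)*(u + 4)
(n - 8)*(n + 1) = n^2 - 7*n - 8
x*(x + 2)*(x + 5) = x^3 + 7*x^2 + 10*x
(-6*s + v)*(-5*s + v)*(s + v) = 30*s^3 + 19*s^2*v - 10*s*v^2 + v^3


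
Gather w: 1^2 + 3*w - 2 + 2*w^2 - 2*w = 2*w^2 + w - 1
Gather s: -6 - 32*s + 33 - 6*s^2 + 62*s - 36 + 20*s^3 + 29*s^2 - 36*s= 20*s^3 + 23*s^2 - 6*s - 9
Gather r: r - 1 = r - 1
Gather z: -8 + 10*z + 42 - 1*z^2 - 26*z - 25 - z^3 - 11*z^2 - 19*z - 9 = -z^3 - 12*z^2 - 35*z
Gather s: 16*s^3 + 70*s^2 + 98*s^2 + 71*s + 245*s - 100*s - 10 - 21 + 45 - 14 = 16*s^3 + 168*s^2 + 216*s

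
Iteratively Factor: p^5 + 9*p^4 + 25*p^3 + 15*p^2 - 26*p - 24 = (p + 3)*(p^4 + 6*p^3 + 7*p^2 - 6*p - 8) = (p + 2)*(p + 3)*(p^3 + 4*p^2 - p - 4) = (p - 1)*(p + 2)*(p + 3)*(p^2 + 5*p + 4) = (p - 1)*(p + 1)*(p + 2)*(p + 3)*(p + 4)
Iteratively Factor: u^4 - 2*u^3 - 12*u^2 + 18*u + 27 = (u - 3)*(u^3 + u^2 - 9*u - 9) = (u - 3)*(u + 1)*(u^2 - 9) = (u - 3)^2*(u + 1)*(u + 3)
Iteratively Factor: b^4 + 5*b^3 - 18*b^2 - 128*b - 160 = (b + 4)*(b^3 + b^2 - 22*b - 40) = (b + 2)*(b + 4)*(b^2 - b - 20) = (b - 5)*(b + 2)*(b + 4)*(b + 4)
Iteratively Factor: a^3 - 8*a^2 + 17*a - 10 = (a - 5)*(a^2 - 3*a + 2) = (a - 5)*(a - 1)*(a - 2)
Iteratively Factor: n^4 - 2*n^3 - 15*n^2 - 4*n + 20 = (n - 1)*(n^3 - n^2 - 16*n - 20) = (n - 1)*(n + 2)*(n^2 - 3*n - 10) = (n - 5)*(n - 1)*(n + 2)*(n + 2)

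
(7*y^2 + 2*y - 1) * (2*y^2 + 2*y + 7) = 14*y^4 + 18*y^3 + 51*y^2 + 12*y - 7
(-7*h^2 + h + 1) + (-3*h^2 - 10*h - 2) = -10*h^2 - 9*h - 1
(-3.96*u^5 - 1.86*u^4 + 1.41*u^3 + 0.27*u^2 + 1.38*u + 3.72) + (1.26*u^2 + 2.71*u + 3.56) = -3.96*u^5 - 1.86*u^4 + 1.41*u^3 + 1.53*u^2 + 4.09*u + 7.28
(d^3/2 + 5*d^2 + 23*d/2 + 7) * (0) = 0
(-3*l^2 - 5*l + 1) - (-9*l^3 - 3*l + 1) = 9*l^3 - 3*l^2 - 2*l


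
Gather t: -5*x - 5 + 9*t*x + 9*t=t*(9*x + 9) - 5*x - 5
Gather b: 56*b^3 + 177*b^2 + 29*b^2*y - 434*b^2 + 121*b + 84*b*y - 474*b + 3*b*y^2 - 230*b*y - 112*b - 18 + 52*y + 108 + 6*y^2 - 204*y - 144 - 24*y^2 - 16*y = 56*b^3 + b^2*(29*y - 257) + b*(3*y^2 - 146*y - 465) - 18*y^2 - 168*y - 54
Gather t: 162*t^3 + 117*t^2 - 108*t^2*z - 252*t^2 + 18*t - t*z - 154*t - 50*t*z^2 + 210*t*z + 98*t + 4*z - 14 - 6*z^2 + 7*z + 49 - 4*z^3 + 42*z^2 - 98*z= 162*t^3 + t^2*(-108*z - 135) + t*(-50*z^2 + 209*z - 38) - 4*z^3 + 36*z^2 - 87*z + 35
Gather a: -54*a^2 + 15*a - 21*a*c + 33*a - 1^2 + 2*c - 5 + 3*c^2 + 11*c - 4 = -54*a^2 + a*(48 - 21*c) + 3*c^2 + 13*c - 10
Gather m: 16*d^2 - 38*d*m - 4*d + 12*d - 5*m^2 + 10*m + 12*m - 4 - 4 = 16*d^2 + 8*d - 5*m^2 + m*(22 - 38*d) - 8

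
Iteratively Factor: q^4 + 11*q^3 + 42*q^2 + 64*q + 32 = (q + 4)*(q^3 + 7*q^2 + 14*q + 8) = (q + 1)*(q + 4)*(q^2 + 6*q + 8) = (q + 1)*(q + 2)*(q + 4)*(q + 4)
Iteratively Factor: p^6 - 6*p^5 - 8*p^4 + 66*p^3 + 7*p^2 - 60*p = (p - 4)*(p^5 - 2*p^4 - 16*p^3 + 2*p^2 + 15*p) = (p - 4)*(p + 3)*(p^4 - 5*p^3 - p^2 + 5*p) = (p - 4)*(p + 1)*(p + 3)*(p^3 - 6*p^2 + 5*p) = p*(p - 4)*(p + 1)*(p + 3)*(p^2 - 6*p + 5) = p*(p - 4)*(p - 1)*(p + 1)*(p + 3)*(p - 5)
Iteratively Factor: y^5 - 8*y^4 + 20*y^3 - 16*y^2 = (y)*(y^4 - 8*y^3 + 20*y^2 - 16*y) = y*(y - 2)*(y^3 - 6*y^2 + 8*y) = y*(y - 2)^2*(y^2 - 4*y) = y^2*(y - 2)^2*(y - 4)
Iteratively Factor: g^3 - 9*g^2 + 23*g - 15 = (g - 3)*(g^2 - 6*g + 5) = (g - 5)*(g - 3)*(g - 1)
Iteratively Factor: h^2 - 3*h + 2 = (h - 1)*(h - 2)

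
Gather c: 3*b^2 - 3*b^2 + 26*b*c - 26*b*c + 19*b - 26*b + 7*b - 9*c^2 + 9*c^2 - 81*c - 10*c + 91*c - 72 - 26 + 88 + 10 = 0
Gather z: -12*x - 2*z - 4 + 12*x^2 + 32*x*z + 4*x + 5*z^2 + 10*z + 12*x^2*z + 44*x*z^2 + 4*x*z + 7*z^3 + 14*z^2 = 12*x^2 - 8*x + 7*z^3 + z^2*(44*x + 19) + z*(12*x^2 + 36*x + 8) - 4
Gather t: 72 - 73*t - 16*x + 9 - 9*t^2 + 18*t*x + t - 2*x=-9*t^2 + t*(18*x - 72) - 18*x + 81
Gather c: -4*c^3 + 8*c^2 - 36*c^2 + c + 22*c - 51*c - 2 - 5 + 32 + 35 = -4*c^3 - 28*c^2 - 28*c + 60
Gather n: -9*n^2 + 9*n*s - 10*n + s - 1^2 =-9*n^2 + n*(9*s - 10) + s - 1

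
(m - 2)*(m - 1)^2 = m^3 - 4*m^2 + 5*m - 2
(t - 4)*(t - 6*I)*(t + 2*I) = t^3 - 4*t^2 - 4*I*t^2 + 12*t + 16*I*t - 48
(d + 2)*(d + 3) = d^2 + 5*d + 6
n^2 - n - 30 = (n - 6)*(n + 5)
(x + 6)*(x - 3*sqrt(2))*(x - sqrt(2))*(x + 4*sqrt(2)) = x^4 + 6*x^3 - 26*x^2 - 156*x + 24*sqrt(2)*x + 144*sqrt(2)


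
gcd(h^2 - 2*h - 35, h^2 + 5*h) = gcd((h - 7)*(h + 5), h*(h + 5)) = h + 5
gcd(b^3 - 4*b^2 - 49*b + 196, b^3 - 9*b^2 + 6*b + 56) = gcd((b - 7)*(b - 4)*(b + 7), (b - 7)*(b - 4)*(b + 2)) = b^2 - 11*b + 28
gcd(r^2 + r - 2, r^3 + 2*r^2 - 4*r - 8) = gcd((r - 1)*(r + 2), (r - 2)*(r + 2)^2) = r + 2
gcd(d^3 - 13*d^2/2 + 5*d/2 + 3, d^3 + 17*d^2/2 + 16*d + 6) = d + 1/2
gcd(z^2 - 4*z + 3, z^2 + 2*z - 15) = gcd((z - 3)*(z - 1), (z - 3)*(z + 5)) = z - 3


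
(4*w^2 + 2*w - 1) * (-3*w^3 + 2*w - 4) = -12*w^5 - 6*w^4 + 11*w^3 - 12*w^2 - 10*w + 4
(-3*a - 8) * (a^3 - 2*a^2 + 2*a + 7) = -3*a^4 - 2*a^3 + 10*a^2 - 37*a - 56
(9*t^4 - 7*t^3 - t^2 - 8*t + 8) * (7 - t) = -9*t^5 + 70*t^4 - 48*t^3 + t^2 - 64*t + 56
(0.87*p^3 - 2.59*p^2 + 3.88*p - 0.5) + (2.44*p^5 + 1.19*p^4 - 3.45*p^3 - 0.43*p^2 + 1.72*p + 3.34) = 2.44*p^5 + 1.19*p^4 - 2.58*p^3 - 3.02*p^2 + 5.6*p + 2.84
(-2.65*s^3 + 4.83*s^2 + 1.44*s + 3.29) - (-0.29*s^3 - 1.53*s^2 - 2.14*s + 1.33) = -2.36*s^3 + 6.36*s^2 + 3.58*s + 1.96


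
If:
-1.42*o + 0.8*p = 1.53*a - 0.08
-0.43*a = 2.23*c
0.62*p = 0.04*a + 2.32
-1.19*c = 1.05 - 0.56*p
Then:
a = -3.94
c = 0.76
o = 6.26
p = 3.49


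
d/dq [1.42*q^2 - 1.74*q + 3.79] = 2.84*q - 1.74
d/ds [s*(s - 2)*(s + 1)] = 3*s^2 - 2*s - 2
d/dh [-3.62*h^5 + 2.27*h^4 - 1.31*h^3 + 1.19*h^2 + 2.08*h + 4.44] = -18.1*h^4 + 9.08*h^3 - 3.93*h^2 + 2.38*h + 2.08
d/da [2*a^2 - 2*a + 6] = 4*a - 2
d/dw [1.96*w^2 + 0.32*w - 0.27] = 3.92*w + 0.32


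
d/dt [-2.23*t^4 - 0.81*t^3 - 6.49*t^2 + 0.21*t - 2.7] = -8.92*t^3 - 2.43*t^2 - 12.98*t + 0.21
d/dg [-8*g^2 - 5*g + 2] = -16*g - 5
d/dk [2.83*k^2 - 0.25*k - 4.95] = 5.66*k - 0.25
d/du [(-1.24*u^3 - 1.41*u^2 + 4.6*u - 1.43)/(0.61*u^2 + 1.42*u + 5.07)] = (-0.7564*u^4 - 3.5216*u^3 - 23.6686*u^2 - 12.5528*u + 25.3526)/(0.3721*u^4 + 1.7324*u^3 + 8.2018*u^2 + 14.3988*u + 25.7049)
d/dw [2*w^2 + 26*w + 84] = 4*w + 26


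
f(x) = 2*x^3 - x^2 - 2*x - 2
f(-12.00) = -3578.00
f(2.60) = 21.19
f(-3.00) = -59.00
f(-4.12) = -150.60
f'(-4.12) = 108.09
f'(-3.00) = 58.00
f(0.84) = -3.20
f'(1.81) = 14.04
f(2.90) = 32.57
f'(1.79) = 13.64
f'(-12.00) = 886.00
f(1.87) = 3.84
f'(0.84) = 0.55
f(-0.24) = -1.61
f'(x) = 6*x^2 - 2*x - 2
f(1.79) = 2.69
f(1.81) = 2.96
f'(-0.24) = -1.17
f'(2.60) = 33.36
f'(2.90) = 42.66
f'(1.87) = 15.24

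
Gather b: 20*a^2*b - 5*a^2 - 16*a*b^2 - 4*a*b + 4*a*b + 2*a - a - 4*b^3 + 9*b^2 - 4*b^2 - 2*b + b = -5*a^2 + a - 4*b^3 + b^2*(5 - 16*a) + b*(20*a^2 - 1)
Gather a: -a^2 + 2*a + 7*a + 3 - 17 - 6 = -a^2 + 9*a - 20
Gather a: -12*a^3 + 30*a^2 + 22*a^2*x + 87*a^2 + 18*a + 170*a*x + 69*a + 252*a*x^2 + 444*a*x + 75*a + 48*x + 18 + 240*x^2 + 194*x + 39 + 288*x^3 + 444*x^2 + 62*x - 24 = -12*a^3 + a^2*(22*x + 117) + a*(252*x^2 + 614*x + 162) + 288*x^3 + 684*x^2 + 304*x + 33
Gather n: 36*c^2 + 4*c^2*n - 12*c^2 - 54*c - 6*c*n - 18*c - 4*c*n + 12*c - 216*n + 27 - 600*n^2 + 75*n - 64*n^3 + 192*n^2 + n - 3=24*c^2 - 60*c - 64*n^3 - 408*n^2 + n*(4*c^2 - 10*c - 140) + 24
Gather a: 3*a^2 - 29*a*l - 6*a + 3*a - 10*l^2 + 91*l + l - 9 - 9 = 3*a^2 + a*(-29*l - 3) - 10*l^2 + 92*l - 18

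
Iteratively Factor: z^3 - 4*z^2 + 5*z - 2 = (z - 1)*(z^2 - 3*z + 2) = (z - 2)*(z - 1)*(z - 1)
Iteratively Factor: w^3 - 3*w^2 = (w)*(w^2 - 3*w) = w^2*(w - 3)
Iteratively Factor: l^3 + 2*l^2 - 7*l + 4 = (l - 1)*(l^2 + 3*l - 4) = (l - 1)*(l + 4)*(l - 1)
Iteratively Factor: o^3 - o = (o + 1)*(o^2 - o) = o*(o + 1)*(o - 1)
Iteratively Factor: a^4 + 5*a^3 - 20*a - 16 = (a + 4)*(a^3 + a^2 - 4*a - 4) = (a + 2)*(a + 4)*(a^2 - a - 2) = (a + 1)*(a + 2)*(a + 4)*(a - 2)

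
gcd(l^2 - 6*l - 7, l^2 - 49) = l - 7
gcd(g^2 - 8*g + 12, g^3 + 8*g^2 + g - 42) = g - 2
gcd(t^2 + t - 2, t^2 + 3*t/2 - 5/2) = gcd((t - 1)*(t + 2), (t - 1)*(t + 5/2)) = t - 1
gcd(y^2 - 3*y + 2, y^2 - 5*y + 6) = y - 2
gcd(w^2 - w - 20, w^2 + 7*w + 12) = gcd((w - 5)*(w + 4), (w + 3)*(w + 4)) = w + 4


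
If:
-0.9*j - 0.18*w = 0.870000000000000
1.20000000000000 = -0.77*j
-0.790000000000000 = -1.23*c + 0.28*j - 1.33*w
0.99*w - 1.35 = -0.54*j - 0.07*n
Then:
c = -2.91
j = -1.56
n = -10.54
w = 2.96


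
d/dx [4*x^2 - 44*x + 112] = 8*x - 44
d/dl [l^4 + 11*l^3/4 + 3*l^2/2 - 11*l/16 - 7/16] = 4*l^3 + 33*l^2/4 + 3*l - 11/16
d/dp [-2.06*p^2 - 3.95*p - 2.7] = -4.12*p - 3.95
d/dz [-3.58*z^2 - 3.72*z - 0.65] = -7.16*z - 3.72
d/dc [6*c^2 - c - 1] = 12*c - 1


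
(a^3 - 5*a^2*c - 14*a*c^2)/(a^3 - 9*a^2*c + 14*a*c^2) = (a + 2*c)/(a - 2*c)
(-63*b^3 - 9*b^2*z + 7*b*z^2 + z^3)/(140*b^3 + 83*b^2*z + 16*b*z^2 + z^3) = (-9*b^2 + z^2)/(20*b^2 + 9*b*z + z^2)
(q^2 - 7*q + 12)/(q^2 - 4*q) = (q - 3)/q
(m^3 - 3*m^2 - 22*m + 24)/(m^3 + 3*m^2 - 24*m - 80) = (m^2 - 7*m + 6)/(m^2 - m - 20)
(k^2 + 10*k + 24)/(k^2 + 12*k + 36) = (k + 4)/(k + 6)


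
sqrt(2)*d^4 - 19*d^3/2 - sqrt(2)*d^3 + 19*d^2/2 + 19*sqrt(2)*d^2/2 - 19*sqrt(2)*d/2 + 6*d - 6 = (d - 1)*(d - 3*sqrt(2))*(d - 2*sqrt(2))*(sqrt(2)*d + 1/2)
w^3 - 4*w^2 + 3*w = w*(w - 3)*(w - 1)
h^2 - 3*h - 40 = (h - 8)*(h + 5)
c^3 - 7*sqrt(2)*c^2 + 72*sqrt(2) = (c - 6*sqrt(2))*(c - 3*sqrt(2))*(c + 2*sqrt(2))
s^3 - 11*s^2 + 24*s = s*(s - 8)*(s - 3)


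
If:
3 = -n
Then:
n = -3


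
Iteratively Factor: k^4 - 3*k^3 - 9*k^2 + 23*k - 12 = (k - 4)*(k^3 + k^2 - 5*k + 3) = (k - 4)*(k - 1)*(k^2 + 2*k - 3) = (k - 4)*(k - 1)^2*(k + 3)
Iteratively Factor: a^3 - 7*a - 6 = (a + 2)*(a^2 - 2*a - 3) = (a + 1)*(a + 2)*(a - 3)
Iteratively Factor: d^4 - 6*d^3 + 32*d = (d - 4)*(d^3 - 2*d^2 - 8*d) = d*(d - 4)*(d^2 - 2*d - 8) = d*(d - 4)^2*(d + 2)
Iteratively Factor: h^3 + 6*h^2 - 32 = (h - 2)*(h^2 + 8*h + 16) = (h - 2)*(h + 4)*(h + 4)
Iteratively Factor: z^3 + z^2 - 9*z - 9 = (z - 3)*(z^2 + 4*z + 3) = (z - 3)*(z + 3)*(z + 1)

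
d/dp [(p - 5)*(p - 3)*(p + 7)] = 3*p^2 - 2*p - 41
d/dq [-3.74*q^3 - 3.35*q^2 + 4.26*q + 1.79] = -11.22*q^2 - 6.7*q + 4.26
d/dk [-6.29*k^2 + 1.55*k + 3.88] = 1.55 - 12.58*k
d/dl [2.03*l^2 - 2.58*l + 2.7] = 4.06*l - 2.58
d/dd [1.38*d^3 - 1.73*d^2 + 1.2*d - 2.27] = 4.14*d^2 - 3.46*d + 1.2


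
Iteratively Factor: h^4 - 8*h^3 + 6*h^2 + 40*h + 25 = (h + 1)*(h^3 - 9*h^2 + 15*h + 25) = (h - 5)*(h + 1)*(h^2 - 4*h - 5) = (h - 5)*(h + 1)^2*(h - 5)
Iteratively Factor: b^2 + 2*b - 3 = (b - 1)*(b + 3)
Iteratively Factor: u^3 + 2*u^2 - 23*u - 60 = (u + 3)*(u^2 - u - 20) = (u + 3)*(u + 4)*(u - 5)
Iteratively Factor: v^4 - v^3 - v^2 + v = (v - 1)*(v^3 - v) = (v - 1)^2*(v^2 + v) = v*(v - 1)^2*(v + 1)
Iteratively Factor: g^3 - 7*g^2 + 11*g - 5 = (g - 5)*(g^2 - 2*g + 1) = (g - 5)*(g - 1)*(g - 1)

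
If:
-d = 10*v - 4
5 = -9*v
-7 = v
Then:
No Solution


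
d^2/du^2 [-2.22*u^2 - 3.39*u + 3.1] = -4.44000000000000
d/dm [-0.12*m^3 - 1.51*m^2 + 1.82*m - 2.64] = -0.36*m^2 - 3.02*m + 1.82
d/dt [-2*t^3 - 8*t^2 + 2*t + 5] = -6*t^2 - 16*t + 2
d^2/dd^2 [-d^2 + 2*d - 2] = -2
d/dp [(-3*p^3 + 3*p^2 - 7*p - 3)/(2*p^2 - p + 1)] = 2*(-3*p^4 + 3*p^3 + p^2 + 9*p - 5)/(4*p^4 - 4*p^3 + 5*p^2 - 2*p + 1)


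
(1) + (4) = 5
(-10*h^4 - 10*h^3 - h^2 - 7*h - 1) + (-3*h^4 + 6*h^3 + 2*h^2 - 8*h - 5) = -13*h^4 - 4*h^3 + h^2 - 15*h - 6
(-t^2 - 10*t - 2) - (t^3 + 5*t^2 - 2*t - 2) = -t^3 - 6*t^2 - 8*t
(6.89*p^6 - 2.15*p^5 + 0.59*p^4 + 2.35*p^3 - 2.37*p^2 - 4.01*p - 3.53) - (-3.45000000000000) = 6.89*p^6 - 2.15*p^5 + 0.59*p^4 + 2.35*p^3 - 2.37*p^2 - 4.01*p - 0.0799999999999996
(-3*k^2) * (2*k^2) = -6*k^4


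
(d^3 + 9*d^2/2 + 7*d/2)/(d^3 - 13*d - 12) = d*(2*d + 7)/(2*(d^2 - d - 12))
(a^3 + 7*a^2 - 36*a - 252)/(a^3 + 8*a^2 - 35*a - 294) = (a + 6)/(a + 7)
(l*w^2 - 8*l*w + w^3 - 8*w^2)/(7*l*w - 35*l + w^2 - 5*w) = w*(l*w - 8*l + w^2 - 8*w)/(7*l*w - 35*l + w^2 - 5*w)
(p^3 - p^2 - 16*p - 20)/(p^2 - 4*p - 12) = (p^2 - 3*p - 10)/(p - 6)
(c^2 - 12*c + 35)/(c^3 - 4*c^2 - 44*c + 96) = (c^2 - 12*c + 35)/(c^3 - 4*c^2 - 44*c + 96)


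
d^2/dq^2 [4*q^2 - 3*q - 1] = 8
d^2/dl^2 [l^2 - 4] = 2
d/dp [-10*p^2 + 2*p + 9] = 2 - 20*p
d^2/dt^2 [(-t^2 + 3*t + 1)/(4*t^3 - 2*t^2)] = (-4*t^4 + 36*t^3 + 6*t^2 - 13*t + 3)/(t^4*(8*t^3 - 12*t^2 + 6*t - 1))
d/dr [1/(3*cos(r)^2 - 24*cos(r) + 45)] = 2*(cos(r) - 4)*sin(r)/(3*(cos(r)^2 - 8*cos(r) + 15)^2)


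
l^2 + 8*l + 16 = (l + 4)^2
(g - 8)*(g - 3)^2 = g^3 - 14*g^2 + 57*g - 72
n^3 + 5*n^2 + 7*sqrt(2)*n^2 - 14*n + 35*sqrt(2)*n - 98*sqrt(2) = (n - 2)*(n + 7)*(n + 7*sqrt(2))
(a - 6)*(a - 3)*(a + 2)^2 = a^4 - 5*a^3 - 14*a^2 + 36*a + 72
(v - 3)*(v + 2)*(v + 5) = v^3 + 4*v^2 - 11*v - 30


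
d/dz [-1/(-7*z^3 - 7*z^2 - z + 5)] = (-21*z^2 - 14*z - 1)/(7*z^3 + 7*z^2 + z - 5)^2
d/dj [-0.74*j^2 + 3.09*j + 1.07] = 3.09 - 1.48*j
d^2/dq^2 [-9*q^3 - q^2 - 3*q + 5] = -54*q - 2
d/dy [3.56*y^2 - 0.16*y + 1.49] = 7.12*y - 0.16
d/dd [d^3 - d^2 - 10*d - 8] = 3*d^2 - 2*d - 10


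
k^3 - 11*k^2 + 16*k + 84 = (k - 7)*(k - 6)*(k + 2)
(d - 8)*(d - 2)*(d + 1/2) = d^3 - 19*d^2/2 + 11*d + 8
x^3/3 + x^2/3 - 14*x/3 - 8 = (x/3 + 1)*(x - 4)*(x + 2)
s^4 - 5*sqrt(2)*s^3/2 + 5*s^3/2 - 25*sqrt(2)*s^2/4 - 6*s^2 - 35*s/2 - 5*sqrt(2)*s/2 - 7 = (s + 1/2)*(s + 2)*(s - 7*sqrt(2)/2)*(s + sqrt(2))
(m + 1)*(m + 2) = m^2 + 3*m + 2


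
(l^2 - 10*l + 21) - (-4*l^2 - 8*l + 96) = 5*l^2 - 2*l - 75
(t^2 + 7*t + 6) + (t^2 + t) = 2*t^2 + 8*t + 6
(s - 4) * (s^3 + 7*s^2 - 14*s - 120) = s^4 + 3*s^3 - 42*s^2 - 64*s + 480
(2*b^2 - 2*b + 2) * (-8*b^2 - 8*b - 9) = -16*b^4 - 18*b^2 + 2*b - 18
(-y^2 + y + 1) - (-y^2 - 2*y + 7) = 3*y - 6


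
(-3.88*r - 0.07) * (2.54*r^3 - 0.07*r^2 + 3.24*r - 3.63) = -9.8552*r^4 + 0.0938*r^3 - 12.5663*r^2 + 13.8576*r + 0.2541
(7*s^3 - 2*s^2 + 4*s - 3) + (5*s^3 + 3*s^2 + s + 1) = 12*s^3 + s^2 + 5*s - 2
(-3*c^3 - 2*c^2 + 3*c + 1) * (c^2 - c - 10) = -3*c^5 + c^4 + 35*c^3 + 18*c^2 - 31*c - 10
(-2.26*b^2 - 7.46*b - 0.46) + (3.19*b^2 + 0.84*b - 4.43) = 0.93*b^2 - 6.62*b - 4.89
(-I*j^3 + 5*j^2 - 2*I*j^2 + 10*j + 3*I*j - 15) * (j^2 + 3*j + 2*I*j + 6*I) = -I*j^5 + 7*j^4 - 5*I*j^4 + 35*j^3 + 7*I*j^3 + 21*j^2 + 59*I*j^2 - 63*j + 30*I*j - 90*I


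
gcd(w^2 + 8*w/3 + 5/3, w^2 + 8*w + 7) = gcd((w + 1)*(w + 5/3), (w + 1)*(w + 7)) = w + 1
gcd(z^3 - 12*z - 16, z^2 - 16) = z - 4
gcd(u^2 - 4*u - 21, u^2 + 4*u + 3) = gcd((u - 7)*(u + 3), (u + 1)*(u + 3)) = u + 3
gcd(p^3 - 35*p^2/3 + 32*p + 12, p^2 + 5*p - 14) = 1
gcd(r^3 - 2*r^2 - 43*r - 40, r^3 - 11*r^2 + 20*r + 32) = r^2 - 7*r - 8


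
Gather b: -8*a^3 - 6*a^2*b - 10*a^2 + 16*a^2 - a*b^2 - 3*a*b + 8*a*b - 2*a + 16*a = -8*a^3 + 6*a^2 - a*b^2 + 14*a + b*(-6*a^2 + 5*a)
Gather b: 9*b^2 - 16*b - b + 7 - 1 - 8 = 9*b^2 - 17*b - 2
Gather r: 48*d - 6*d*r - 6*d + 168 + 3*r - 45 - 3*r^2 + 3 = 42*d - 3*r^2 + r*(3 - 6*d) + 126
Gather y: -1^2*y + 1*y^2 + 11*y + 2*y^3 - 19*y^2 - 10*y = 2*y^3 - 18*y^2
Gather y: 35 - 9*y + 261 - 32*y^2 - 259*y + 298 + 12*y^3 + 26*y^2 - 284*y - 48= 12*y^3 - 6*y^2 - 552*y + 546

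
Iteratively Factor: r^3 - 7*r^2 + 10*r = (r - 2)*(r^2 - 5*r) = r*(r - 2)*(r - 5)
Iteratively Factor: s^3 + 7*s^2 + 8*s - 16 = (s - 1)*(s^2 + 8*s + 16) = (s - 1)*(s + 4)*(s + 4)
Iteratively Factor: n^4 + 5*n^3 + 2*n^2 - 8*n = (n - 1)*(n^3 + 6*n^2 + 8*n) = n*(n - 1)*(n^2 + 6*n + 8) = n*(n - 1)*(n + 4)*(n + 2)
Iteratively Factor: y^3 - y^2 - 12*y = (y)*(y^2 - y - 12) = y*(y + 3)*(y - 4)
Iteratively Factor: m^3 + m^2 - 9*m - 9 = (m + 3)*(m^2 - 2*m - 3) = (m - 3)*(m + 3)*(m + 1)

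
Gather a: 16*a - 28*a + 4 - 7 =-12*a - 3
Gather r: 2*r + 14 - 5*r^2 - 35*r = -5*r^2 - 33*r + 14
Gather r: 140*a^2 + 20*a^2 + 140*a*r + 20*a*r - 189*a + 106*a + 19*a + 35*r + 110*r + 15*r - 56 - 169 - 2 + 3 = 160*a^2 - 64*a + r*(160*a + 160) - 224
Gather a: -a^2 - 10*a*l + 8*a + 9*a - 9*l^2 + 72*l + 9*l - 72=-a^2 + a*(17 - 10*l) - 9*l^2 + 81*l - 72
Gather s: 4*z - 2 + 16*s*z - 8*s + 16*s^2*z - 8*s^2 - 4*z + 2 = s^2*(16*z - 8) + s*(16*z - 8)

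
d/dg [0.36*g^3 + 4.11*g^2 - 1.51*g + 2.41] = 1.08*g^2 + 8.22*g - 1.51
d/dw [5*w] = 5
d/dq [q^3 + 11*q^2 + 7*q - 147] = 3*q^2 + 22*q + 7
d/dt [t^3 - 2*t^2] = t*(3*t - 4)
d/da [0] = 0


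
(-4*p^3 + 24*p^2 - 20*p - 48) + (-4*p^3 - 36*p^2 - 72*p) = -8*p^3 - 12*p^2 - 92*p - 48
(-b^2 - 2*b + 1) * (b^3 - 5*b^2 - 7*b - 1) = -b^5 + 3*b^4 + 18*b^3 + 10*b^2 - 5*b - 1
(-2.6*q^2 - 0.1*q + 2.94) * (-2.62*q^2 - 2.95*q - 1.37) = 6.812*q^4 + 7.932*q^3 - 3.8458*q^2 - 8.536*q - 4.0278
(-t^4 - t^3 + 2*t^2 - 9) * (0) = 0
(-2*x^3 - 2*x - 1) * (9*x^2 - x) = -18*x^5 + 2*x^4 - 18*x^3 - 7*x^2 + x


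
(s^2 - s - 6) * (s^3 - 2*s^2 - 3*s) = s^5 - 3*s^4 - 7*s^3 + 15*s^2 + 18*s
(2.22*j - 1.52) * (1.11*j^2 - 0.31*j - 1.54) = 2.4642*j^3 - 2.3754*j^2 - 2.9476*j + 2.3408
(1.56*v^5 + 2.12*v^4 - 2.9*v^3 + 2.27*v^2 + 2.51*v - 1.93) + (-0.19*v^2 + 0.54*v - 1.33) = 1.56*v^5 + 2.12*v^4 - 2.9*v^3 + 2.08*v^2 + 3.05*v - 3.26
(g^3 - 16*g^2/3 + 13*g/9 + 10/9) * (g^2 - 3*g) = g^5 - 25*g^4/3 + 157*g^3/9 - 29*g^2/9 - 10*g/3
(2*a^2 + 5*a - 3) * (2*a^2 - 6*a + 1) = 4*a^4 - 2*a^3 - 34*a^2 + 23*a - 3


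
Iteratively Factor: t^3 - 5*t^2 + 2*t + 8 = (t + 1)*(t^2 - 6*t + 8) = (t - 2)*(t + 1)*(t - 4)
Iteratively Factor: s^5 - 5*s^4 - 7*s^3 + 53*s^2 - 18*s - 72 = (s - 2)*(s^4 - 3*s^3 - 13*s^2 + 27*s + 36) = (s - 4)*(s - 2)*(s^3 + s^2 - 9*s - 9) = (s - 4)*(s - 2)*(s + 3)*(s^2 - 2*s - 3) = (s - 4)*(s - 3)*(s - 2)*(s + 3)*(s + 1)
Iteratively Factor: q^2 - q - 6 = (q - 3)*(q + 2)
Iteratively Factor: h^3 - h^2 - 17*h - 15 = (h + 3)*(h^2 - 4*h - 5) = (h - 5)*(h + 3)*(h + 1)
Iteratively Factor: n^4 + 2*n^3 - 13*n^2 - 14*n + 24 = (n - 3)*(n^3 + 5*n^2 + 2*n - 8) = (n - 3)*(n - 1)*(n^2 + 6*n + 8) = (n - 3)*(n - 1)*(n + 4)*(n + 2)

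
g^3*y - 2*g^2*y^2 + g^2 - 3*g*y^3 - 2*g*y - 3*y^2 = (g - 3*y)*(g + y)*(g*y + 1)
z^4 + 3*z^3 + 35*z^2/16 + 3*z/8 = z*(z + 1/4)*(z + 3/4)*(z + 2)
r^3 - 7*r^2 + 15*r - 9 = (r - 3)^2*(r - 1)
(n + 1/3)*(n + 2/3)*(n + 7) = n^3 + 8*n^2 + 65*n/9 + 14/9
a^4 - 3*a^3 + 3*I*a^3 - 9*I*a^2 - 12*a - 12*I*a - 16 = (a - 4)*(a + 1)*(a - I)*(a + 4*I)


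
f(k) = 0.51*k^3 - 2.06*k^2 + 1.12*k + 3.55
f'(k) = 1.53*k^2 - 4.12*k + 1.12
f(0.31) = 3.71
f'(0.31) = -0.01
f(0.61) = 3.58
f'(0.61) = -0.82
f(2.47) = 1.43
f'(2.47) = 0.28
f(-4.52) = -90.70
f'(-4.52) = 51.00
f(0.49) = 3.66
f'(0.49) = -0.53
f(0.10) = 3.64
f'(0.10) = 0.72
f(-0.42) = 2.68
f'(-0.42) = 3.12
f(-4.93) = -113.15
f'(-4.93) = 58.62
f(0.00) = 3.55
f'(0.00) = 1.12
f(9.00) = 218.56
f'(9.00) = 87.97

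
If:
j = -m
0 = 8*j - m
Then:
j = 0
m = 0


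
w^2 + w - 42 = (w - 6)*(w + 7)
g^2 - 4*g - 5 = (g - 5)*(g + 1)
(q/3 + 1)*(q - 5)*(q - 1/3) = q^3/3 - 7*q^2/9 - 43*q/9 + 5/3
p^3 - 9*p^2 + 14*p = p*(p - 7)*(p - 2)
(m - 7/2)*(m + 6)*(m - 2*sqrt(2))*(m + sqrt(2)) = m^4 - sqrt(2)*m^3 + 5*m^3/2 - 25*m^2 - 5*sqrt(2)*m^2/2 - 10*m + 21*sqrt(2)*m + 84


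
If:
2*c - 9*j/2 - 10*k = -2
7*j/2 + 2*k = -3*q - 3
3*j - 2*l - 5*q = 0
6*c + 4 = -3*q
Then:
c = -q/2 - 2/3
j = -14*q/13 - 47/39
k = 5*q/13 + 95/156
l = -107*q/26 - 47/26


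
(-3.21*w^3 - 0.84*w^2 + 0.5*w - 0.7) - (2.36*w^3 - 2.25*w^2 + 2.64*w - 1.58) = -5.57*w^3 + 1.41*w^2 - 2.14*w + 0.88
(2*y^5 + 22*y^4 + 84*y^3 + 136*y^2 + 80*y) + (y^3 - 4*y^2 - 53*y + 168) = 2*y^5 + 22*y^4 + 85*y^3 + 132*y^2 + 27*y + 168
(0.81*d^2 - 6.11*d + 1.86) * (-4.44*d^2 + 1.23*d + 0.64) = -3.5964*d^4 + 28.1247*d^3 - 15.2553*d^2 - 1.6226*d + 1.1904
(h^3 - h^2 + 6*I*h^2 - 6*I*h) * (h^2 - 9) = h^5 - h^4 + 6*I*h^4 - 9*h^3 - 6*I*h^3 + 9*h^2 - 54*I*h^2 + 54*I*h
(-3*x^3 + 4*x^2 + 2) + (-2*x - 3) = -3*x^3 + 4*x^2 - 2*x - 1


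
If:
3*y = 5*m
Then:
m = 3*y/5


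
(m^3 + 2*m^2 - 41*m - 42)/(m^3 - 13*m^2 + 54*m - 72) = (m^2 + 8*m + 7)/(m^2 - 7*m + 12)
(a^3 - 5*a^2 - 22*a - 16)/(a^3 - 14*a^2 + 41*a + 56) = (a + 2)/(a - 7)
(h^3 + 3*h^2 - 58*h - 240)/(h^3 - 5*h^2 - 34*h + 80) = (h + 6)/(h - 2)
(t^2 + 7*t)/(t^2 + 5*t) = (t + 7)/(t + 5)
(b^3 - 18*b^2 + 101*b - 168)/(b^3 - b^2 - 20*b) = (-b^3 + 18*b^2 - 101*b + 168)/(b*(-b^2 + b + 20))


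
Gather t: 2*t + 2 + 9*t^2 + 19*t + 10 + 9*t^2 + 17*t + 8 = 18*t^2 + 38*t + 20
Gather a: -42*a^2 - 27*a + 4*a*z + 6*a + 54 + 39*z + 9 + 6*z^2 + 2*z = -42*a^2 + a*(4*z - 21) + 6*z^2 + 41*z + 63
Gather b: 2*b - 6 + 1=2*b - 5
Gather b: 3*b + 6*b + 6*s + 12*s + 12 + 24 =9*b + 18*s + 36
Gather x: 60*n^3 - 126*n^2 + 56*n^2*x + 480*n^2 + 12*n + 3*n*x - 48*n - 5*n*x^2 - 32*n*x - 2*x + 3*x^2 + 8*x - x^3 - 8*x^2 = 60*n^3 + 354*n^2 - 36*n - x^3 + x^2*(-5*n - 5) + x*(56*n^2 - 29*n + 6)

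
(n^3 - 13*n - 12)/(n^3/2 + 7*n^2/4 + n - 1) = 4*(n^3 - 13*n - 12)/(2*n^3 + 7*n^2 + 4*n - 4)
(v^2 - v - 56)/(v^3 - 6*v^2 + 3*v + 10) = (v^2 - v - 56)/(v^3 - 6*v^2 + 3*v + 10)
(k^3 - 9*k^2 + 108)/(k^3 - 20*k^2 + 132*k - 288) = (k + 3)/(k - 8)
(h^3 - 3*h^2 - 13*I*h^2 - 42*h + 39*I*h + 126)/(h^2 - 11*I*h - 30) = (h^2 - h*(3 + 7*I) + 21*I)/(h - 5*I)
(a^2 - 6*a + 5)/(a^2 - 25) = (a - 1)/(a + 5)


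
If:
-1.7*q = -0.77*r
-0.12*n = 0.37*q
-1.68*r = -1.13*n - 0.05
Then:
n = -0.02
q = 0.01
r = 0.02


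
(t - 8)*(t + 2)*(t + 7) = t^3 + t^2 - 58*t - 112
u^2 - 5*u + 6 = (u - 3)*(u - 2)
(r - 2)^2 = r^2 - 4*r + 4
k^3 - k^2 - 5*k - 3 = (k - 3)*(k + 1)^2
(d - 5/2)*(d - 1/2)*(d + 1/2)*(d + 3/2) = d^4 - d^3 - 4*d^2 + d/4 + 15/16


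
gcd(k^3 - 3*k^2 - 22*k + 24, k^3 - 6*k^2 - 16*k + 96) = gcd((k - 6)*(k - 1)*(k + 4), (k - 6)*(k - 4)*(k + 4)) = k^2 - 2*k - 24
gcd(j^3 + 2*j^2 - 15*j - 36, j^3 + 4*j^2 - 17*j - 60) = j^2 - j - 12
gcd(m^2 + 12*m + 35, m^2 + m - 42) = m + 7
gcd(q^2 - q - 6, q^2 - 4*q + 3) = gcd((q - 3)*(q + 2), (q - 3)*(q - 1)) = q - 3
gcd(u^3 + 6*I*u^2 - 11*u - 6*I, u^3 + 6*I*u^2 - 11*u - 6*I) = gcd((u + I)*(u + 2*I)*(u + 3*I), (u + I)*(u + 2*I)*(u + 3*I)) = u^3 + 6*I*u^2 - 11*u - 6*I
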